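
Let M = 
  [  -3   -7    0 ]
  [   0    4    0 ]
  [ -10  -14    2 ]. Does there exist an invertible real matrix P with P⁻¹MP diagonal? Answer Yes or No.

Characteristic polynomial: p(μ) = μ^3 - 3μ^2 - 10μ + 24 = (μ - 4)(μ - 2)(μ + 3).
All 3 eigenvalues are distinct, so M is diagonalizable.

Yes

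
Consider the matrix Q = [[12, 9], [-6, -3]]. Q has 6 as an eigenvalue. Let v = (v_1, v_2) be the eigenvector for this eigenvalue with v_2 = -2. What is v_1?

Q − 6I = [[6, 9], [-6, -9]].
Solving (Q − 6I)v = 0 gives the eigenspace spanned by (3, -2).
With v_2 = -2, v = (3, -2), so v_1 = 3.

3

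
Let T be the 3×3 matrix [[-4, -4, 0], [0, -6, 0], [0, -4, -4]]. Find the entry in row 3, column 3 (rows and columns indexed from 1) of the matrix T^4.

Characteristic polynomial: s^3 + 14s^2 + 64s + 96 = (s + 4)^2(s + 6), so the eigenvalues are -6, -4, -4.
s=-4: eigenvector (2, 0, 3).
s=-6: eigenvector (2, 1, 2).
s=-4: eigenvector (1, 0, 1).
P = [[2, 2, 1], [0, 1, 0], [3, 2, 1]], D = diag(-4, -6, -4), P⁻¹ = [[-1, 0, 1], [0, 1, 0], [3, -2, -2]].
T⁴ = P·diag(256, 1296, 256)·P⁻¹ = [[256, 2080, 0], [0, 1296, 0], [0, 2080, 256]].
The requested entry is 256.

256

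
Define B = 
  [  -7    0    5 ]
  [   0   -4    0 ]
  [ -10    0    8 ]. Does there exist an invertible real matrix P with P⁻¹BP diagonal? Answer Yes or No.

Yes

Characteristic polynomial: p(r) = r^3 + 3r^2 - 10r - 24 = (r - 3)(r + 2)(r + 4).
All 3 eigenvalues are distinct, so B is diagonalizable.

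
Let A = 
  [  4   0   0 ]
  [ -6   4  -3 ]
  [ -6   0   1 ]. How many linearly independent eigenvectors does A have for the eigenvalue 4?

A − 4I = [[0, 0, 0], [-6, 0, -3], [-6, 0, -3]].
This matrix has rank 1, so its null space has dimension 3 − 1 = 2.

2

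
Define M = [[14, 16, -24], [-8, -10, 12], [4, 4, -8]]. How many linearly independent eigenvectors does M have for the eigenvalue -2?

M + 2I = [[16, 16, -24], [-8, -8, 12], [4, 4, -6]].
This matrix has rank 1, so its null space has dimension 3 − 1 = 2.

2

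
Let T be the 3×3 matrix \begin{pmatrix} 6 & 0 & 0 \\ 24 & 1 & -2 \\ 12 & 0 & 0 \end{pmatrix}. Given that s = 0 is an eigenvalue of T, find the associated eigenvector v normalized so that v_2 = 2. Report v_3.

1

T = [[6, 0, 0], [24, 1, -2], [12, 0, 0]].
Solving (T)v = 0 gives the eigenspace spanned by (0, 2, 1).
With v_2 = 2, v = (0, 2, 1), so v_3 = 1.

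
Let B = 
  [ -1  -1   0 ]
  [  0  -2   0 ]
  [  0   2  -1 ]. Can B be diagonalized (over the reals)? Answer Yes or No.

Yes

Characteristic polynomial: p(μ) = μ^3 + 4μ^2 + 5μ + 2 = (μ + 1)^2(μ + 2).
μ = -1 has algebraic multiplicity 2; rank(B + 1I) = 1, so geometric multiplicity = 2.
Every eigenvalue has geometric = algebraic multiplicity, so B is diagonalizable.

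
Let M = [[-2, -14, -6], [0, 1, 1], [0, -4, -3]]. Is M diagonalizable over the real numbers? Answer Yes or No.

No

Characteristic polynomial: p(s) = s^3 + 4s^2 + 5s + 2 = (s + 1)^2(s + 2).
s = -1 has algebraic multiplicity 2; rank(M + 1I) = 2, so geometric multiplicity = 1.
Geometric multiplicity < algebraic multiplicity, so M is not diagonalizable.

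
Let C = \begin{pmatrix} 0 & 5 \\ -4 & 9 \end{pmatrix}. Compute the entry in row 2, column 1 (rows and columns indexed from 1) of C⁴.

-1476

Characteristic polynomial: s^2 - 9s + 20 = (s - 5)(s - 4), so the eigenvalues are 4, 5.
s=4: eigenvector (5, 4).
s=5: eigenvector (1, 1).
P = [[5, 1], [4, 1]], D = diag(4, 5), P⁻¹ = [[1, -1], [-4, 5]].
C⁴ = P·diag(256, 625)·P⁻¹ = [[-1220, 1845], [-1476, 2101]].
The requested entry is -1476.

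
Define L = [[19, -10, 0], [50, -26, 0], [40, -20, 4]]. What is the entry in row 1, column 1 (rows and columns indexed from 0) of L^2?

Characteristic polynomial: μ^3 + 3μ^2 - 22μ - 24 = (μ - 4)(μ + 1)(μ + 6), so the eigenvalues are -6, -1, 4.
μ=-1: eigenvector (1, 2, 0).
μ=-6: eigenvector (2, 5, 2).
μ=4: eigenvector (0, 0, 1).
P = [[1, 2, 0], [2, 5, 0], [0, 2, 1]], D = diag(-1, -6, 4), P⁻¹ = [[5, -2, 0], [-2, 1, 0], [4, -2, 1]].
L² = P·diag(1, 36, 16)·P⁻¹ = [[-139, 70, 0], [-350, 176, 0], [-80, 40, 16]].
The requested entry is 176.

176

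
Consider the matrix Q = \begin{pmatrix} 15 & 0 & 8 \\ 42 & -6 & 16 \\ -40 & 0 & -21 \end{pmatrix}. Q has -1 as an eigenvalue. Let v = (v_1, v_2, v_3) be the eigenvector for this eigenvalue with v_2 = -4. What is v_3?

Q + 1I = [[16, 0, 8], [42, -5, 16], [-40, 0, -20]].
Solving (Q + 1I)v = 0 gives the eigenspace spanned by (-2, -4, 4).
With v_2 = -4, v = (-2, -4, 4), so v_3 = 4.

4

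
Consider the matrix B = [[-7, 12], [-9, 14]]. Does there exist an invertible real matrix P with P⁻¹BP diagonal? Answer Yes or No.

Yes

Characteristic polynomial: p(r) = r^2 - 7r + 10 = (r - 5)(r - 2).
All 2 eigenvalues are distinct, so B is diagonalizable.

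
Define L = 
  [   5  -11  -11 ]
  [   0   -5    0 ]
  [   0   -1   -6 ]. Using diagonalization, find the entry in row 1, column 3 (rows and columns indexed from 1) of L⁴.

671

Characteristic polynomial: r^3 + 6r^2 - 25r - 150 = (r - 5)(r + 5)(r + 6), so the eigenvalues are -6, -5, 5.
r=-5: eigenvector (0, 1, -1).
r=5: eigenvector (1, 0, 0).
r=-6: eigenvector (1, 0, 1).
P = [[0, 1, 1], [1, 0, 0], [-1, 0, 1]], D = diag(-5, 5, -6), P⁻¹ = [[0, 1, 0], [1, -1, -1], [0, 1, 1]].
L⁴ = P·diag(625, 625, 1296)·P⁻¹ = [[625, 671, 671], [0, 625, 0], [0, 671, 1296]].
The requested entry is 671.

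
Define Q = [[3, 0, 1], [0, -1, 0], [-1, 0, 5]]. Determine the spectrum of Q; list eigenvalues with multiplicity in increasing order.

Characteristic polynomial: p(λ) = λ^3 - 7λ^2 + 8λ + 16 = (λ - 4)^2(λ + 1).
Roots (with multiplicity): -1, 4, 4.

-1, 4, 4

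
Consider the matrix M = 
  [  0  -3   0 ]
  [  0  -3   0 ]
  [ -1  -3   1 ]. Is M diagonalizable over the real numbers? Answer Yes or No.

Characteristic polynomial: p(μ) = μ^3 + 2μ^2 - 3μ = μ(μ - 1)(μ + 3).
All 3 eigenvalues are distinct, so M is diagonalizable.

Yes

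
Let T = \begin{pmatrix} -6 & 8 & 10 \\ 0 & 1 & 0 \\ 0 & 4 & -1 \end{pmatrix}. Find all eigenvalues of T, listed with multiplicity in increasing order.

-6, -1, 1

Characteristic polynomial: p(λ) = λ^3 + 6λ^2 - λ - 6 = (λ - 1)(λ + 1)(λ + 6).
Roots (with multiplicity): -6, -1, 1.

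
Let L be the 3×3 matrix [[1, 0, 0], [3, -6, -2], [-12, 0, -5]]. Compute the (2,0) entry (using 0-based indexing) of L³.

Characteristic polynomial: t^3 + 10t^2 + 19t - 30 = (t - 1)(t + 5)(t + 6), so the eigenvalues are -6, -5, 1.
t=1: eigenvector (1, 1, -2).
t=-6: eigenvector (0, 1, 0).
t=-5: eigenvector (0, -2, 1).
P = [[1, 0, 0], [1, 1, -2], [-2, 0, 1]], D = diag(1, -6, -5), P⁻¹ = [[1, 0, 0], [3, 1, 2], [2, 0, 1]].
L³ = P·diag(1, -216, -125)·P⁻¹ = [[1, 0, 0], [-147, -216, -182], [-252, 0, -125]].
The requested entry is -252.

-252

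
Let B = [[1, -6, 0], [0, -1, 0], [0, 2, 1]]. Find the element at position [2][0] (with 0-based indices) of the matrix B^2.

0

Characteristic polynomial: t^3 - t^2 - t + 1 = (t - 1)^2(t + 1), so the eigenvalues are -1, 1, 1.
t=-1: eigenvector (3, 1, -1).
t=1: eigenvector (1, 0, 0).
t=1: eigenvector (-3, 0, 1).
P = [[3, 1, -3], [1, 0, 0], [-1, 0, 1]], D = diag(-1, 1, 1), P⁻¹ = [[0, 1, 0], [1, 0, 3], [0, 1, 1]].
B² = P·diag(1, 1, 1)·P⁻¹ = [[1, 0, 0], [0, 1, 0], [0, 0, 1]].
The requested entry is 0.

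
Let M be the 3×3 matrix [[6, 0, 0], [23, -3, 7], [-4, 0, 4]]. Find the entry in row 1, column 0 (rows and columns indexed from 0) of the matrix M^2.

41

Characteristic polynomial: t^3 - 7t^2 - 6t + 72 = (t - 6)(t - 4)(t + 3), so the eigenvalues are -3, 4, 6.
t=6: eigenvector (1, 1, -2).
t=-3: eigenvector (0, 1, 0).
t=4: eigenvector (0, 1, 1).
P = [[1, 0, 0], [1, 1, 1], [-2, 0, 1]], D = diag(6, -3, 4), P⁻¹ = [[1, 0, 0], [-3, 1, -1], [2, 0, 1]].
M² = P·diag(36, 9, 16)·P⁻¹ = [[36, 0, 0], [41, 9, 7], [-40, 0, 16]].
The requested entry is 41.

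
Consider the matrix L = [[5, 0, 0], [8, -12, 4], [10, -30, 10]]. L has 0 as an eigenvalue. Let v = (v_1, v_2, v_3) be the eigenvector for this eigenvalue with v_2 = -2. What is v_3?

-6

L = [[5, 0, 0], [8, -12, 4], [10, -30, 10]].
Solving (L)v = 0 gives the eigenspace spanned by (0, -2, -6).
With v_2 = -2, v = (0, -2, -6), so v_3 = -6.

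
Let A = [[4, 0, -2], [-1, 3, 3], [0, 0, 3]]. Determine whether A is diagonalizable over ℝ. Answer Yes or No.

Characteristic polynomial: p(r) = r^3 - 10r^2 + 33r - 36 = (r - 4)(r - 3)^2.
r = 3 has algebraic multiplicity 2; rank(A − 3I) = 2, so geometric multiplicity = 1.
Geometric multiplicity < algebraic multiplicity, so A is not diagonalizable.

No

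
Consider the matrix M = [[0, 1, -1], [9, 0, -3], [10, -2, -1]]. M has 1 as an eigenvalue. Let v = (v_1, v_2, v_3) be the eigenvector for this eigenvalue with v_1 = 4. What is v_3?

M − 1I = [[-1, 1, -1], [9, -1, -3], [10, -2, -2]].
Solving (M − 1I)v = 0 gives the eigenspace spanned by (4, 12, 8).
With v_1 = 4, v = (4, 12, 8), so v_3 = 8.

8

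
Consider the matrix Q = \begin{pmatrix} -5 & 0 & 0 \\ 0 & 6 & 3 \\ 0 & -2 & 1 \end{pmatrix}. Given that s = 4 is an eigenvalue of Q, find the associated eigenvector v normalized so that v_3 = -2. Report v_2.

Q − 4I = [[-9, 0, 0], [0, 2, 3], [0, -2, -3]].
Solving (Q − 4I)v = 0 gives the eigenspace spanned by (0, 3, -2).
With v_3 = -2, v = (0, 3, -2), so v_2 = 3.

3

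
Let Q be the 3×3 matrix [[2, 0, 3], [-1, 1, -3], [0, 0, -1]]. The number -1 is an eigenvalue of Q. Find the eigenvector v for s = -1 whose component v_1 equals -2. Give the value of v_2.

2

Q + 1I = [[3, 0, 3], [-1, 2, -3], [0, 0, 0]].
Solving (Q + 1I)v = 0 gives the eigenspace spanned by (-2, 2, 2).
With v_1 = -2, v = (-2, 2, 2), so v_2 = 2.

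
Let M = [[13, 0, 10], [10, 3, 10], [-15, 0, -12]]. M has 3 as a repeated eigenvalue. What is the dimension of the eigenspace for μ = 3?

2

M − 3I = [[10, 0, 10], [10, 0, 10], [-15, 0, -15]].
This matrix has rank 1, so its null space has dimension 3 − 1 = 2.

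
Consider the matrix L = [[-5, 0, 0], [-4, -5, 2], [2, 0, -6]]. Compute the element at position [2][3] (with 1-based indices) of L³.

182

Characteristic polynomial: s^3 + 16s^2 + 85s + 150 = (s + 5)^2(s + 6), so the eigenvalues are -6, -5, -5.
s=-5: eigenvector (1, 0, 2).
s=-5: eigenvector (0, 1, 0).
s=-6: eigenvector (0, -2, 1).
P = [[1, 0, 0], [0, 1, -2], [2, 0, 1]], D = diag(-5, -5, -6), P⁻¹ = [[1, 0, 0], [-4, 1, 2], [-2, 0, 1]].
L³ = P·diag(-125, -125, -216)·P⁻¹ = [[-125, 0, 0], [-364, -125, 182], [182, 0, -216]].
The requested entry is 182.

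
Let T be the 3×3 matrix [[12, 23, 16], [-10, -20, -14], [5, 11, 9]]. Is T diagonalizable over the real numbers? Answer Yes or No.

No

Characteristic polynomial: p(s) = s^3 - s^2 - 8s + 12 = (s - 2)^2(s + 3).
s = 2 has algebraic multiplicity 2; rank(T − 2I) = 2, so geometric multiplicity = 1.
Geometric multiplicity < algebraic multiplicity, so T is not diagonalizable.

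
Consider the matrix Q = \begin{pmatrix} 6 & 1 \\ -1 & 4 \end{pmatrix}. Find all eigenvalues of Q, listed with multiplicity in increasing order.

5, 5

Characteristic polynomial: p(μ) = μ^2 - 10μ + 25 = (μ - 5)^2.
Roots (with multiplicity): 5, 5.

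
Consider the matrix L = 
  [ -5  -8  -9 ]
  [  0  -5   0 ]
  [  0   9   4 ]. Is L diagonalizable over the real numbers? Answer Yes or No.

Characteristic polynomial: p(t) = t^3 + 6t^2 - 15t - 100 = (t - 4)(t + 5)^2.
t = -5 has algebraic multiplicity 2; rank(L + 5I) = 2, so geometric multiplicity = 1.
Geometric multiplicity < algebraic multiplicity, so L is not diagonalizable.

No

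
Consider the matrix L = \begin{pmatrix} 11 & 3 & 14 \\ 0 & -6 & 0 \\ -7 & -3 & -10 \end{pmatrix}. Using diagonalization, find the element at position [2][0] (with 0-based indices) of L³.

-91

Characteristic polynomial: t^3 + 5t^2 - 18t - 72 = (t - 4)(t + 3)(t + 6), so the eigenvalues are -6, -3, 4.
t=-3: eigenvector (1, 0, -1).
t=-6: eigenvector (-1, 1, 1).
t=4: eigenvector (2, 0, -1).
P = [[1, -1, 2], [0, 1, 0], [-1, 1, -1]], D = diag(-3, -6, 4), P⁻¹ = [[-1, 1, -2], [0, 1, 0], [1, 0, 1]].
L³ = P·diag(-27, -216, 64)·P⁻¹ = [[155, 189, 182], [0, -216, 0], [-91, -189, -118]].
The requested entry is -91.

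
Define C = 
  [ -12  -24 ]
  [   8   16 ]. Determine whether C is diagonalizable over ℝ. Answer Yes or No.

Yes

Characteristic polynomial: p(s) = s^2 - 4s = s(s - 4).
All 2 eigenvalues are distinct, so C is diagonalizable.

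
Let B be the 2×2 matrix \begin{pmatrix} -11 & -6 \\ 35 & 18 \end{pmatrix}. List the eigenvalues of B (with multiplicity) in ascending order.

3, 4

Characteristic polynomial: p(r) = r^2 - 7r + 12 = (r - 4)(r - 3).
Roots (with multiplicity): 3, 4.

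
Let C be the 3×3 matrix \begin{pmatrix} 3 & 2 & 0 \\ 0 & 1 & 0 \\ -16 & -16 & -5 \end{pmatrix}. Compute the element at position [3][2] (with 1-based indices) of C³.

-304

Characteristic polynomial: s^3 + s^2 - 17s + 15 = (s - 3)(s - 1)(s + 5), so the eigenvalues are -5, 1, 3.
s=-5: eigenvector (0, 0, 1).
s=1: eigenvector (-1, 1, 0).
s=3: eigenvector (1, 0, -2).
P = [[0, -1, 1], [0, 1, 0], [1, 0, -2]], D = diag(-5, 1, 3), P⁻¹ = [[2, 2, 1], [0, 1, 0], [1, 1, 0]].
C³ = P·diag(-125, 1, 27)·P⁻¹ = [[27, 26, 0], [0, 1, 0], [-304, -304, -125]].
The requested entry is -304.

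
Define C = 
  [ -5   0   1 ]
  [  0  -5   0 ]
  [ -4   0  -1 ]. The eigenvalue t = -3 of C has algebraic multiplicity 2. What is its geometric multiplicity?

1

C + 3I = [[-2, 0, 1], [0, -2, 0], [-4, 0, 2]].
This matrix has rank 2, so its null space has dimension 3 − 2 = 1.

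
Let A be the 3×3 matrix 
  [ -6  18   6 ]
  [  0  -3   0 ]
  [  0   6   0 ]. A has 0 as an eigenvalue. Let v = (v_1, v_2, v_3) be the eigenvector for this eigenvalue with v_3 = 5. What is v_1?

A = [[-6, 18, 6], [0, -3, 0], [0, 6, 0]].
Solving (A)v = 0 gives the eigenspace spanned by (5, 0, 5).
With v_3 = 5, v = (5, 0, 5), so v_1 = 5.

5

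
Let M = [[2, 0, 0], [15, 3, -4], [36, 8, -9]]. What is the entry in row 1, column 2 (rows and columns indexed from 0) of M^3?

Characteristic polynomial: t^3 + 4t^2 - 7t - 10 = (t - 2)(t + 1)(t + 5), so the eigenvalues are -5, -1, 2.
t=2: eigenvector (1, 1, 4).
t=-5: eigenvector (0, -1, -2).
t=-1: eigenvector (0, 1, 1).
P = [[1, 0, 0], [1, -1, 1], [4, -2, 1]], D = diag(2, -5, -1), P⁻¹ = [[1, 0, 0], [3, 1, -1], [2, 2, -1]].
M³ = P·diag(8, -125, -1)·P⁻¹ = [[8, 0, 0], [381, 123, -124], [780, 248, -249]].
The requested entry is -124.

-124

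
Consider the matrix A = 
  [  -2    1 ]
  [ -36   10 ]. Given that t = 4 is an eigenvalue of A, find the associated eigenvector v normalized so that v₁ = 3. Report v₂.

18

A − 4I = [[-6, 1], [-36, 6]].
Solving (A − 4I)v = 0 gives the eigenspace spanned by (3, 18).
With v₁ = 3, v = (3, 18), so v₂ = 18.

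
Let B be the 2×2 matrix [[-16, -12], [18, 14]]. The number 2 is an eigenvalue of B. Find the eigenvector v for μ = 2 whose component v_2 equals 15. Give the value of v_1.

B − 2I = [[-18, -12], [18, 12]].
Solving (B − 2I)v = 0 gives the eigenspace spanned by (-10, 15).
With v_2 = 15, v = (-10, 15), so v_1 = -10.

-10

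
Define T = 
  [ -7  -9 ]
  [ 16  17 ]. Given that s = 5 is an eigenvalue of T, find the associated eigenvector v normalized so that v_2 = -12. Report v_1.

T − 5I = [[-12, -9], [16, 12]].
Solving (T − 5I)v = 0 gives the eigenspace spanned by (9, -12).
With v_2 = -12, v = (9, -12), so v_1 = 9.

9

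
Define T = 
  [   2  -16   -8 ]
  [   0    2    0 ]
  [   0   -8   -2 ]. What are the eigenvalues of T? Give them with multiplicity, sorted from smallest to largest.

-2, 2, 2

Characteristic polynomial: p(s) = s^3 - 2s^2 - 4s + 8 = (s - 2)^2(s + 2).
Roots (with multiplicity): -2, 2, 2.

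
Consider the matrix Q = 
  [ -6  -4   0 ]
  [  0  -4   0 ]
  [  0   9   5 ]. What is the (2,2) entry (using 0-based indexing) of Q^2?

25

Characteristic polynomial: μ^3 + 5μ^2 - 26μ - 120 = (μ - 5)(μ + 4)(μ + 6), so the eigenvalues are -6, -4, 5.
μ=-6: eigenvector (1, 0, 0).
μ=-4: eigenvector (-2, 1, -1).
μ=5: eigenvector (0, 0, 1).
P = [[1, -2, 0], [0, 1, 0], [0, -1, 1]], D = diag(-6, -4, 5), P⁻¹ = [[1, 2, 0], [0, 1, 0], [0, 1, 1]].
Q² = P·diag(36, 16, 25)·P⁻¹ = [[36, 40, 0], [0, 16, 0], [0, 9, 25]].
The requested entry is 25.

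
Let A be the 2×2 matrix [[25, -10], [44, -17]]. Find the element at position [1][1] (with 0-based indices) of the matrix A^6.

Characteristic polynomial: λ^2 - 8λ + 15 = (λ - 5)(λ - 3), so the eigenvalues are 3, 5.
λ=5: eigenvector (1, 2).
λ=3: eigenvector (5, 11).
P = [[1, 5], [2, 11]], D = diag(5, 3), P⁻¹ = [[11, -5], [-2, 1]].
A⁶ = P·diag(15625, 729)·P⁻¹ = [[164585, -74480], [327712, -148231]].
The requested entry is -148231.

-148231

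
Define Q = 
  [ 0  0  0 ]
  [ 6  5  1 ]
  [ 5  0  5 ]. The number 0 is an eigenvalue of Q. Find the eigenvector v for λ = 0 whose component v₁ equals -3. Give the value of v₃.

Q = [[0, 0, 0], [6, 5, 1], [5, 0, 5]].
Solving (Q)v = 0 gives the eigenspace spanned by (-3, 3, 3).
With v₁ = -3, v = (-3, 3, 3), so v₃ = 3.

3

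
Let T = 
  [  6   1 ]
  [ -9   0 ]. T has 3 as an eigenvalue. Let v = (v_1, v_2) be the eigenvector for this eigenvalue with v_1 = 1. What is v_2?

T − 3I = [[3, 1], [-9, -3]].
Solving (T − 3I)v = 0 gives the eigenspace spanned by (1, -3).
With v_1 = 1, v = (1, -3), so v_2 = -3.

-3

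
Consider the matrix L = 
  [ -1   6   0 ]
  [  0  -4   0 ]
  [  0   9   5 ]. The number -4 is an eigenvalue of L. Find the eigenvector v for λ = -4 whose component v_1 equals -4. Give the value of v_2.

2

L + 4I = [[3, 6, 0], [0, 0, 0], [0, 9, 9]].
Solving (L + 4I)v = 0 gives the eigenspace spanned by (-4, 2, -2).
With v_1 = -4, v = (-4, 2, -2), so v_2 = 2.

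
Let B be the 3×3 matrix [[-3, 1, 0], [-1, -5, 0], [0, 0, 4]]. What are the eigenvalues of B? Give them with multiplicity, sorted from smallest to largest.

Characteristic polynomial: p(λ) = λ^3 + 4λ^2 - 16λ - 64 = (λ - 4)(λ + 4)^2.
Roots (with multiplicity): -4, -4, 4.

-4, -4, 4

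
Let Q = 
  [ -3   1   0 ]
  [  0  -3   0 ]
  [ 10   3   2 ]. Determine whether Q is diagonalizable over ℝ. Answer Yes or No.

No

Characteristic polynomial: p(t) = t^3 + 4t^2 - 3t - 18 = (t - 2)(t + 3)^2.
t = -3 has algebraic multiplicity 2; rank(Q + 3I) = 2, so geometric multiplicity = 1.
Geometric multiplicity < algebraic multiplicity, so Q is not diagonalizable.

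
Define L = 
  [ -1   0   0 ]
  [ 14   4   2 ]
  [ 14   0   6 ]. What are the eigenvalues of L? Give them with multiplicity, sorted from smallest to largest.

-1, 4, 6

Characteristic polynomial: p(t) = t^3 - 9t^2 + 14t + 24 = (t - 6)(t - 4)(t + 1).
Roots (with multiplicity): -1, 4, 6.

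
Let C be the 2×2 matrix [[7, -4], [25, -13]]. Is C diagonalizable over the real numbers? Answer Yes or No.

No

Characteristic polynomial: p(r) = r^2 + 6r + 9 = (r + 3)^2.
r = -3 has algebraic multiplicity 2; rank(C + 3I) = 1, so geometric multiplicity = 1.
Geometric multiplicity < algebraic multiplicity, so C is not diagonalizable.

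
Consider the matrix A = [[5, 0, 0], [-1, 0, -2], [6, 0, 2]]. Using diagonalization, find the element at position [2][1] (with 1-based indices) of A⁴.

Characteristic polynomial: μ^3 - 7μ^2 + 10μ = μ(μ - 5)(μ - 2), so the eigenvalues are 0, 2, 5.
μ=5: eigenvector (1, -1, 2).
μ=0: eigenvector (0, 1, 0).
μ=2: eigenvector (0, -1, 1).
P = [[1, 0, 0], [-1, 1, -1], [2, 0, 1]], D = diag(5, 0, 2), P⁻¹ = [[1, 0, 0], [-1, 1, 1], [-2, 0, 1]].
A⁴ = P·diag(625, 0, 16)·P⁻¹ = [[625, 0, 0], [-593, 0, -16], [1218, 0, 16]].
The requested entry is -593.

-593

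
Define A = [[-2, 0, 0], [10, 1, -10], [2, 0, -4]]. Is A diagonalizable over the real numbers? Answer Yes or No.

Yes

Characteristic polynomial: p(μ) = μ^3 + 5μ^2 + 2μ - 8 = (μ - 1)(μ + 2)(μ + 4).
All 3 eigenvalues are distinct, so A is diagonalizable.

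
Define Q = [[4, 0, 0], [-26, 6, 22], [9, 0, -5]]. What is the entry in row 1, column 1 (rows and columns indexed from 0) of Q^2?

36

Characteristic polynomial: t^3 - 5t^2 - 26t + 120 = (t - 6)(t - 4)(t + 5), so the eigenvalues are -5, 4, 6.
t=-5: eigenvector (0, -2, 1).
t=6: eigenvector (0, 1, 0).
t=4: eigenvector (1, 2, 1).
P = [[0, 0, 1], [-2, 1, 2], [1, 0, 1]], D = diag(-5, 6, 4), P⁻¹ = [[-1, 0, 1], [-4, 1, 2], [1, 0, 0]].
Q² = P·diag(25, 36, 16)·P⁻¹ = [[16, 0, 0], [-62, 36, 22], [-9, 0, 25]].
The requested entry is 36.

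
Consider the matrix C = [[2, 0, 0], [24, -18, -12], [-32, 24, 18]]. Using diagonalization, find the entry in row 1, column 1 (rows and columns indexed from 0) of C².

36

Characteristic polynomial: μ^3 - 2μ^2 - 36μ + 72 = (μ - 6)(μ - 2)(μ + 6), so the eigenvalues are -6, 2, 6.
μ=2: eigenvector (1, 0, 2).
μ=-6: eigenvector (0, 1, -1).
μ=6: eigenvector (0, -1, 2).
P = [[1, 0, 0], [0, 1, -1], [2, -1, 2]], D = diag(2, -6, 6), P⁻¹ = [[1, 0, 0], [-2, 2, 1], [-2, 1, 1]].
C² = P·diag(4, 36, 36)·P⁻¹ = [[4, 0, 0], [0, 36, 0], [-64, 0, 36]].
The requested entry is 36.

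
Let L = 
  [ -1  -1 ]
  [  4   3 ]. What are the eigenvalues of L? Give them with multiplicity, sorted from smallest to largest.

1, 1

Characteristic polynomial: p(r) = r^2 - 2r + 1 = (r - 1)^2.
Roots (with multiplicity): 1, 1.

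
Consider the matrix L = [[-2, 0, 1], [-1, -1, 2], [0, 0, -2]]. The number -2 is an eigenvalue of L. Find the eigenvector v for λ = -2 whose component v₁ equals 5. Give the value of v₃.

L + 2I = [[0, 0, 1], [-1, 1, 2], [0, 0, 0]].
Solving (L + 2I)v = 0 gives the eigenspace spanned by (5, 5, 0).
With v₁ = 5, v = (5, 5, 0), so v₃ = 0.

0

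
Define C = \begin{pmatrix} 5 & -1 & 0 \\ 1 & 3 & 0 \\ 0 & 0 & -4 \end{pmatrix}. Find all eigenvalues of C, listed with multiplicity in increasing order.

Characteristic polynomial: p(μ) = μ^3 - 4μ^2 - 16μ + 64 = (μ - 4)^2(μ + 4).
Roots (with multiplicity): -4, 4, 4.

-4, 4, 4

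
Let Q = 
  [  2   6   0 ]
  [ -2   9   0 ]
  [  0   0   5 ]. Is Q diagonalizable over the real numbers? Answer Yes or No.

Characteristic polynomial: p(t) = t^3 - 16t^2 + 85t - 150 = (t - 6)(t - 5)^2.
t = 5 has algebraic multiplicity 2; rank(Q − 5I) = 1, so geometric multiplicity = 2.
Every eigenvalue has geometric = algebraic multiplicity, so Q is diagonalizable.

Yes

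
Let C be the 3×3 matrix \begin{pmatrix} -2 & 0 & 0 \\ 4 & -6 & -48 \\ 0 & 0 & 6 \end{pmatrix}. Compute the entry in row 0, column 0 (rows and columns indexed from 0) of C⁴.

16

Characteristic polynomial: s^3 + 2s^2 - 36s - 72 = (s - 6)(s + 2)(s + 6), so the eigenvalues are -6, -2, 6.
s=-2: eigenvector (1, 1, 0).
s=-6: eigenvector (0, 1, 0).
s=6: eigenvector (0, -4, 1).
P = [[1, 0, 0], [1, 1, -4], [0, 0, 1]], D = diag(-2, -6, 6), P⁻¹ = [[1, 0, 0], [-1, 1, 4], [0, 0, 1]].
C⁴ = P·diag(16, 1296, 1296)·P⁻¹ = [[16, 0, 0], [-1280, 1296, 0], [0, 0, 1296]].
The requested entry is 16.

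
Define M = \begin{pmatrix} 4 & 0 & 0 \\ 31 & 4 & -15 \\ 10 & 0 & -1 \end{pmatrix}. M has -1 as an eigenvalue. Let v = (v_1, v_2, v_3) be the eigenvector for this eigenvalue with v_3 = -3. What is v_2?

-9

M + 1I = [[5, 0, 0], [31, 5, -15], [10, 0, 0]].
Solving (M + 1I)v = 0 gives the eigenspace spanned by (0, -9, -3).
With v_3 = -3, v = (0, -9, -3), so v_2 = -9.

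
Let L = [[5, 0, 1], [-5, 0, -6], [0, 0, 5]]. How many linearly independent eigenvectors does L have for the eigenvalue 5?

1

L − 5I = [[0, 0, 1], [-5, -5, -6], [0, 0, 0]].
This matrix has rank 2, so its null space has dimension 3 − 2 = 1.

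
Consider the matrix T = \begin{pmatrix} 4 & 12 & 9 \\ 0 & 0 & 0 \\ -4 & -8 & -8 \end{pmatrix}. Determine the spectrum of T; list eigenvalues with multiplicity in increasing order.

-2, -2, 0

Characteristic polynomial: p(r) = r^3 + 4r^2 + 4r = r(r + 2)^2.
Roots (with multiplicity): -2, -2, 0.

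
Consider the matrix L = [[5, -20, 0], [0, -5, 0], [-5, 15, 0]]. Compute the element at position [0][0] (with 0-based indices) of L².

Characteristic polynomial: λ^3 - 25λ = λ(λ - 5)(λ + 5), so the eigenvalues are -5, 0, 5.
λ=0: eigenvector (0, 0, 1).
λ=-5: eigenvector (2, 1, -1).
λ=5: eigenvector (1, 0, -1).
P = [[0, 2, 1], [0, 1, 0], [1, -1, -1]], D = diag(0, -5, 5), P⁻¹ = [[1, -1, 1], [0, 1, 0], [1, -2, 0]].
L² = P·diag(0, 25, 25)·P⁻¹ = [[25, 0, 0], [0, 25, 0], [-25, 25, 0]].
The requested entry is 25.

25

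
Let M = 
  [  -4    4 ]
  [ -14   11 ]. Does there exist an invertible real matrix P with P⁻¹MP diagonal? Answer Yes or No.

Characteristic polynomial: p(μ) = μ^2 - 7μ + 12 = (μ - 4)(μ - 3).
All 2 eigenvalues are distinct, so M is diagonalizable.

Yes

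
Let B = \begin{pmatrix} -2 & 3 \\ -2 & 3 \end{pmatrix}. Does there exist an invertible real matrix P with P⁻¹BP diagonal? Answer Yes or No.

Yes

Characteristic polynomial: p(s) = s^2 - s = s(s - 1).
All 2 eigenvalues are distinct, so B is diagonalizable.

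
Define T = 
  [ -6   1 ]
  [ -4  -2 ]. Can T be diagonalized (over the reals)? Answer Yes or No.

Characteristic polynomial: p(μ) = μ^2 + 8μ + 16 = (μ + 4)^2.
μ = -4 has algebraic multiplicity 2; rank(T + 4I) = 1, so geometric multiplicity = 1.
Geometric multiplicity < algebraic multiplicity, so T is not diagonalizable.

No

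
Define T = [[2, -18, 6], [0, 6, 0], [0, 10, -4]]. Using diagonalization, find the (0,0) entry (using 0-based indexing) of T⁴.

Characteristic polynomial: s^3 - 4s^2 - 20s + 48 = (s - 6)(s - 2)(s + 4), so the eigenvalues are -4, 2, 6.
s=2: eigenvector (1, 0, 0).
s=6: eigenvector (-3, 1, 1).
s=-4: eigenvector (-1, 0, 1).
P = [[1, -3, -1], [0, 1, 0], [0, 1, 1]], D = diag(2, 6, -4), P⁻¹ = [[1, 2, 1], [0, 1, 0], [0, -1, 1]].
T⁴ = P·diag(16, 1296, 256)·P⁻¹ = [[16, -3600, -240], [0, 1296, 0], [0, 1040, 256]].
The requested entry is 16.

16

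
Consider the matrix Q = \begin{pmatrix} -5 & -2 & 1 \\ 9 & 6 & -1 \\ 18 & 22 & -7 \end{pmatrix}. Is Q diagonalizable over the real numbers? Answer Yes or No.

Characteristic polynomial: p(λ) = λ^3 + 6λ^2 - 15λ - 100 = (λ - 4)(λ + 5)^2.
λ = -5 has algebraic multiplicity 2; rank(Q + 5I) = 2, so geometric multiplicity = 1.
Geometric multiplicity < algebraic multiplicity, so Q is not diagonalizable.

No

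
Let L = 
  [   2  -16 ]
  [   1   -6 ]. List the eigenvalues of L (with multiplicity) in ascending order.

-2, -2

Characteristic polynomial: p(t) = t^2 + 4t + 4 = (t + 2)^2.
Roots (with multiplicity): -2, -2.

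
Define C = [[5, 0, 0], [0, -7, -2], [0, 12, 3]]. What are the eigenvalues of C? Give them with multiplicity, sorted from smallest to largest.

Characteristic polynomial: p(r) = r^3 - r^2 - 17r - 15 = (r - 5)(r + 1)(r + 3).
Roots (with multiplicity): -3, -1, 5.

-3, -1, 5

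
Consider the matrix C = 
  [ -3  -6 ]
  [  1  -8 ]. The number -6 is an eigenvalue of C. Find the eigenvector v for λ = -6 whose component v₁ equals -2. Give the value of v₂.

C + 6I = [[3, -6], [1, -2]].
Solving (C + 6I)v = 0 gives the eigenspace spanned by (-2, -1).
With v₁ = -2, v = (-2, -1), so v₂ = -1.

-1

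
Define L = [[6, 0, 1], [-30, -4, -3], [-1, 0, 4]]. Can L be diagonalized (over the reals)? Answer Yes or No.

No

Characteristic polynomial: p(s) = s^3 - 6s^2 - 15s + 100 = (s - 5)^2(s + 4).
s = 5 has algebraic multiplicity 2; rank(L − 5I) = 2, so geometric multiplicity = 1.
Geometric multiplicity < algebraic multiplicity, so L is not diagonalizable.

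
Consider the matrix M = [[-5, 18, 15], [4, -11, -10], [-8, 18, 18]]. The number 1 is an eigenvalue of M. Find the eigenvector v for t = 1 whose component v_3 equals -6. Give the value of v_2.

M − 1I = [[-6, 18, 15], [4, -12, -10], [-8, 18, 17]].
Solving (M − 1I)v = 0 gives the eigenspace spanned by (-6, 3, -6).
With v_3 = -6, v = (-6, 3, -6), so v_2 = 3.

3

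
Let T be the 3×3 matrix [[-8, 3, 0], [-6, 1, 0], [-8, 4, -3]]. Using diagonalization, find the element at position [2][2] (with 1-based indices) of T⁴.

Characteristic polynomial: r^3 + 10r^2 + 31r + 30 = (r + 2)(r + 3)(r + 5), so the eigenvalues are -5, -3, -2.
r=-2: eigenvector (1, 2, 0).
r=-5: eigenvector (-1, -1, -2).
r=-3: eigenvector (0, 0, 1).
P = [[1, -1, 0], [2, -1, 0], [0, -2, 1]], D = diag(-2, -5, -3), P⁻¹ = [[-1, 1, 0], [-2, 1, 0], [-4, 2, 1]].
T⁴ = P·diag(16, 625, 81)·P⁻¹ = [[1234, -609, 0], [1218, -593, 0], [2176, -1088, 81]].
The requested entry is -593.

-593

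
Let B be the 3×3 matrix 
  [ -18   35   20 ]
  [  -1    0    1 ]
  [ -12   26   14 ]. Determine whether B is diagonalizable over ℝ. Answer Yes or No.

Characteristic polynomial: p(μ) = μ^3 + 4μ^2 - 3μ - 18 = (μ - 2)(μ + 3)^2.
μ = -3 has algebraic multiplicity 2; rank(B + 3I) = 2, so geometric multiplicity = 1.
Geometric multiplicity < algebraic multiplicity, so B is not diagonalizable.

No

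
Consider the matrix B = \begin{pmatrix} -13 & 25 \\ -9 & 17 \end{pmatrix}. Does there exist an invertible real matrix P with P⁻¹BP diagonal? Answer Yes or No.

No

Characteristic polynomial: p(r) = r^2 - 4r + 4 = (r - 2)^2.
r = 2 has algebraic multiplicity 2; rank(B − 2I) = 1, so geometric multiplicity = 1.
Geometric multiplicity < algebraic multiplicity, so B is not diagonalizable.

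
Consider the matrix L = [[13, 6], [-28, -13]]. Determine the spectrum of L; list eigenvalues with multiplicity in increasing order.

Characteristic polynomial: p(t) = t^2 - 1 = (t - 1)(t + 1).
Roots (with multiplicity): -1, 1.

-1, 1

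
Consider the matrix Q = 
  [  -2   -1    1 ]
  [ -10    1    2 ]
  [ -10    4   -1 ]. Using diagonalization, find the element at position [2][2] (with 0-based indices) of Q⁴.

Characteristic polynomial: λ^3 + 2λ^2 - 9λ - 18 = (λ - 3)(λ + 2)(λ + 3), so the eigenvalues are -3, -2, 3.
λ=-3: eigenvector (1, 2, 1).
λ=3: eigenvector (0, 1, 1).
λ=-2: eigenvector (1, 2, 2).
P = [[1, 0, 1], [2, 1, 2], [1, 1, 2]], D = diag(-3, 3, -2), P⁻¹ = [[0, 1, -1], [-2, 1, 0], [1, -1, 1]].
Q⁴ = P·diag(81, 81, 16)·P⁻¹ = [[16, 65, -65], [-130, 211, -130], [-130, 130, -49]].
The requested entry is -49.

-49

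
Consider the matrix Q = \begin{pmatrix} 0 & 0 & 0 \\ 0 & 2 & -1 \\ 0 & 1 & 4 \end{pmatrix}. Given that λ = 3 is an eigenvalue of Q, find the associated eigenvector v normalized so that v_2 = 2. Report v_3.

Q − 3I = [[-3, 0, 0], [0, -1, -1], [0, 1, 1]].
Solving (Q − 3I)v = 0 gives the eigenspace spanned by (0, 2, -2).
With v_2 = 2, v = (0, 2, -2), so v_3 = -2.

-2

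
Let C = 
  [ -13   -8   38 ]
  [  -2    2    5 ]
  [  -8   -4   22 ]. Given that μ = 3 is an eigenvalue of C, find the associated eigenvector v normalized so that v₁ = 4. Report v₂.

-8

C − 3I = [[-16, -8, 38], [-2, -1, 5], [-8, -4, 19]].
Solving (C − 3I)v = 0 gives the eigenspace spanned by (4, -8, 0).
With v₁ = 4, v = (4, -8, 0), so v₂ = -8.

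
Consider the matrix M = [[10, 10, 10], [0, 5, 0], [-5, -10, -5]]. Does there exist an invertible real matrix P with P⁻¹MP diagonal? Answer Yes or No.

Characteristic polynomial: p(t) = t^3 - 10t^2 + 25t = t(t - 5)^2.
t = 5 has algebraic multiplicity 2; rank(M − 5I) = 1, so geometric multiplicity = 2.
Every eigenvalue has geometric = algebraic multiplicity, so M is diagonalizable.

Yes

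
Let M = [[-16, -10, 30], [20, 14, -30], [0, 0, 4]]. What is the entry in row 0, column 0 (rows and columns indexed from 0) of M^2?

Characteristic polynomial: s^3 - 2s^2 - 32s + 96 = (s - 4)^2(s + 6), so the eigenvalues are -6, 4, 4.
s=-6: eigenvector (1, -1, 0).
s=4: eigenvector (-1, 2, 0).
s=4: eigenvector (2, -1, 1).
P = [[1, -1, 2], [-1, 2, -1], [0, 0, 1]], D = diag(-6, 4, 4), P⁻¹ = [[2, 1, -3], [1, 1, -1], [0, 0, 1]].
M² = P·diag(36, 16, 16)·P⁻¹ = [[56, 20, -60], [-40, -4, 60], [0, 0, 16]].
The requested entry is 56.

56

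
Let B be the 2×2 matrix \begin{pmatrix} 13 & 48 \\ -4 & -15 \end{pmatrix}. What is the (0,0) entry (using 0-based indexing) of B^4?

Characteristic polynomial: λ^2 + 2λ - 3 = (λ - 1)(λ + 3), so the eigenvalues are -3, 1.
λ=1: eigenvector (4, -1).
λ=-3: eigenvector (-3, 1).
P = [[4, -3], [-1, 1]], D = diag(1, -3), P⁻¹ = [[1, 3], [1, 4]].
B⁴ = P·diag(1, 81)·P⁻¹ = [[-239, -960], [80, 321]].
The requested entry is -239.

-239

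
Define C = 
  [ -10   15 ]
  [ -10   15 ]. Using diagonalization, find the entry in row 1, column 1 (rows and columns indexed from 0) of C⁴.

Characteristic polynomial: λ^2 - 5λ = λ(λ - 5), so the eigenvalues are 0, 5.
λ=0: eigenvector (3, 2).
λ=5: eigenvector (1, 1).
P = [[3, 1], [2, 1]], D = diag(0, 5), P⁻¹ = [[1, -1], [-2, 3]].
C⁴ = P·diag(0, 625)·P⁻¹ = [[-1250, 1875], [-1250, 1875]].
The requested entry is 1875.

1875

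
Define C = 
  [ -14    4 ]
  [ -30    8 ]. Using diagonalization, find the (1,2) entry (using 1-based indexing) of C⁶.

-8064

Characteristic polynomial: λ^2 + 6λ + 8 = (λ + 2)(λ + 4), so the eigenvalues are -4, -2.
λ=-4: eigenvector (-2, -5).
λ=-2: eigenvector (1, 3).
P = [[-2, 1], [-5, 3]], D = diag(-4, -2), P⁻¹ = [[-3, 1], [-5, 2]].
C⁶ = P·diag(4096, 64)·P⁻¹ = [[24256, -8064], [60480, -20096]].
The requested entry is -8064.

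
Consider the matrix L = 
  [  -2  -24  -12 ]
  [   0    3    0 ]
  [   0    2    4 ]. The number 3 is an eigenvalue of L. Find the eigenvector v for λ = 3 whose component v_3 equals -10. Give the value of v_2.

L − 3I = [[-5, -24, -12], [0, 0, 0], [0, 2, 1]].
Solving (L − 3I)v = 0 gives the eigenspace spanned by (0, 5, -10).
With v_3 = -10, v = (0, 5, -10), so v_2 = 5.

5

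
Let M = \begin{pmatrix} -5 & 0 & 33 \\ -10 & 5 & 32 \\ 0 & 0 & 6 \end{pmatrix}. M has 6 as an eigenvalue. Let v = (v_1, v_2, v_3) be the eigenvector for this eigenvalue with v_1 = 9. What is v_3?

M − 6I = [[-11, 0, 33], [-10, -1, 32], [0, 0, 0]].
Solving (M − 6I)v = 0 gives the eigenspace spanned by (9, 6, 3).
With v_1 = 9, v = (9, 6, 3), so v_3 = 3.

3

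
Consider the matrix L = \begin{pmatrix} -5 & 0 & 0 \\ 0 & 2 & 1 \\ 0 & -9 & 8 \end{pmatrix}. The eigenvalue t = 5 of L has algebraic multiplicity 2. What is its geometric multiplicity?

L − 5I = [[-10, 0, 0], [0, -3, 1], [0, -9, 3]].
This matrix has rank 2, so its null space has dimension 3 − 2 = 1.

1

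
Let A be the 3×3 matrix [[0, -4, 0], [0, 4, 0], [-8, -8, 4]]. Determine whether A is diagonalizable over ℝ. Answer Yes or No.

Characteristic polynomial: p(r) = r^3 - 8r^2 + 16r = r(r - 4)^2.
r = 4 has algebraic multiplicity 2; rank(A − 4I) = 1, so geometric multiplicity = 2.
Every eigenvalue has geometric = algebraic multiplicity, so A is diagonalizable.

Yes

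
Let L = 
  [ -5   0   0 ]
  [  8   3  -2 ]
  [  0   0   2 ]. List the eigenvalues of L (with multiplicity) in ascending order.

Characteristic polynomial: p(λ) = λ^3 - 19λ + 30 = (λ - 3)(λ - 2)(λ + 5).
Roots (with multiplicity): -5, 2, 3.

-5, 2, 3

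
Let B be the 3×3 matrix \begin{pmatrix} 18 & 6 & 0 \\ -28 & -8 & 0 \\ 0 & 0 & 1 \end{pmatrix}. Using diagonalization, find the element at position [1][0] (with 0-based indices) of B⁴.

Characteristic polynomial: r^3 - 11r^2 + 34r - 24 = (r - 6)(r - 4)(r - 1), so the eigenvalues are 1, 4, 6.
r=6: eigenvector (1, -2, 0).
r=1: eigenvector (0, 0, 1).
r=4: eigenvector (-3, 7, 0).
P = [[1, 0, -3], [-2, 0, 7], [0, 1, 0]], D = diag(6, 1, 4), P⁻¹ = [[7, 3, 0], [0, 0, 1], [2, 1, 0]].
B⁴ = P·diag(1296, 1, 256)·P⁻¹ = [[7536, 3120, 0], [-14560, -5984, 0], [0, 0, 1]].
The requested entry is -14560.

-14560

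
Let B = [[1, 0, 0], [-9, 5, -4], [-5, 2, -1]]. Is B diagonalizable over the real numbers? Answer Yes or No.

No

Characteristic polynomial: p(μ) = μ^3 - 5μ^2 + 7μ - 3 = (μ - 3)(μ - 1)^2.
μ = 1 has algebraic multiplicity 2; rank(B − 1I) = 2, so geometric multiplicity = 1.
Geometric multiplicity < algebraic multiplicity, so B is not diagonalizable.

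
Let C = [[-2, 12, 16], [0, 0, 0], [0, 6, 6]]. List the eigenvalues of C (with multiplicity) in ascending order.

Characteristic polynomial: p(t) = t^3 - 4t^2 - 12t = t(t - 6)(t + 2).
Roots (with multiplicity): -2, 0, 6.

-2, 0, 6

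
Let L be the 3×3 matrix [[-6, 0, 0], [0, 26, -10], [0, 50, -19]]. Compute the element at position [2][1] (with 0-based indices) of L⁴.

Characteristic polynomial: s^3 - s^2 - 36s + 36 = (s - 6)(s - 1)(s + 6), so the eigenvalues are -6, 1, 6.
s=-6: eigenvector (1, 0, 0).
s=6: eigenvector (0, 1, 2).
s=1: eigenvector (0, 2, 5).
P = [[1, 0, 0], [0, 1, 2], [0, 2, 5]], D = diag(-6, 6, 1), P⁻¹ = [[1, 0, 0], [0, 5, -2], [0, -2, 1]].
L⁴ = P·diag(1296, 1296, 1)·P⁻¹ = [[1296, 0, 0], [0, 6476, -2590], [0, 12950, -5179]].
The requested entry is 12950.

12950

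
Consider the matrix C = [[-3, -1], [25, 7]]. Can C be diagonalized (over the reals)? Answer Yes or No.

No

Characteristic polynomial: p(s) = s^2 - 4s + 4 = (s - 2)^2.
s = 2 has algebraic multiplicity 2; rank(C − 2I) = 1, so geometric multiplicity = 1.
Geometric multiplicity < algebraic multiplicity, so C is not diagonalizable.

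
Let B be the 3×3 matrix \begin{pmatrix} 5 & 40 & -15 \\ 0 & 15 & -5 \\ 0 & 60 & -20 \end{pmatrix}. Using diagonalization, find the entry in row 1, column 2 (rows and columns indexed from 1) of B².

-100

Characteristic polynomial: s^3 - 25s = s(s - 5)(s + 5), so the eigenvalues are -5, 0, 5.
s=5: eigenvector (1, 0, 0).
s=-5: eigenvector (2, 1, 4).
s=0: eigenvector (-1, -1, -3).
P = [[1, 2, -1], [0, 1, -1], [0, 4, -3]], D = diag(5, -5, 0), P⁻¹ = [[1, 2, -1], [0, -3, 1], [0, -4, 1]].
B² = P·diag(25, 25, 0)·P⁻¹ = [[25, -100, 25], [0, -75, 25], [0, -300, 100]].
The requested entry is -100.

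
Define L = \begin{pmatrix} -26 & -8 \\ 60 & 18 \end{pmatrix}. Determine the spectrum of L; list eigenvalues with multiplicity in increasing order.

-6, -2

Characteristic polynomial: p(λ) = λ^2 + 8λ + 12 = (λ + 2)(λ + 6).
Roots (with multiplicity): -6, -2.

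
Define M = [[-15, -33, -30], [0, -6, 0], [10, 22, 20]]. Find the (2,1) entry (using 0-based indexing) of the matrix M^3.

Characteristic polynomial: λ^3 + λ^2 - 30λ = λ(λ - 5)(λ + 6), so the eigenvalues are -6, 0, 5.
λ=0: eigenvector (2, 0, -1).
λ=5: eigenvector (-3, 0, 2).
λ=-6: eigenvector (3, 1, -2).
P = [[2, -3, 3], [0, 0, 1], [-1, 2, -2]], D = diag(0, 5, -6), P⁻¹ = [[2, 0, 3], [1, 1, 2], [0, 1, 0]].
M³ = P·diag(0, 125, -216)·P⁻¹ = [[-375, -1023, -750], [0, -216, 0], [250, 682, 500]].
The requested entry is 682.

682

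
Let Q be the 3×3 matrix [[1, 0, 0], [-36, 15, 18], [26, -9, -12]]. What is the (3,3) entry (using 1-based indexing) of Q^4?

-1134

Characteristic polynomial: μ^3 - 4μ^2 - 15μ + 18 = (μ - 6)(μ - 1)(μ + 3), so the eigenvalues are -3, 1, 6.
μ=1: eigenvector (1, 0, 2).
μ=-3: eigenvector (0, -1, 1).
μ=6: eigenvector (0, -2, 1).
P = [[1, 0, 0], [0, -1, -2], [2, 1, 1]], D = diag(1, -3, 6), P⁻¹ = [[1, 0, 0], [-4, 1, 2], [2, -1, -1]].
Q⁴ = P·diag(1, 81, 1296)·P⁻¹ = [[1, 0, 0], [-4860, 2511, 2430], [2270, -1215, -1134]].
The requested entry is -1134.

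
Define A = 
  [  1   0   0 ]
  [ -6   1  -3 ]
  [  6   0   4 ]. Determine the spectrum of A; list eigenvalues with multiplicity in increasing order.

1, 1, 4

Characteristic polynomial: p(r) = r^3 - 6r^2 + 9r - 4 = (r - 4)(r - 1)^2.
Roots (with multiplicity): 1, 1, 4.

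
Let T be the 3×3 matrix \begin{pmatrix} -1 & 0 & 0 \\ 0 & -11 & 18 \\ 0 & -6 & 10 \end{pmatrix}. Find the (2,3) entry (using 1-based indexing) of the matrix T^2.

-18

Characteristic polynomial: λ^3 + 2λ^2 - λ - 2 = (λ - 1)(λ + 1)(λ + 2), so the eigenvalues are -2, -1, 1.
λ=-1: eigenvector (1, 0, 0).
λ=-2: eigenvector (0, -2, -1).
λ=1: eigenvector (0, 3, 2).
P = [[1, 0, 0], [0, -2, 3], [0, -1, 2]], D = diag(-1, -2, 1), P⁻¹ = [[1, 0, 0], [0, -2, 3], [0, -1, 2]].
T² = P·diag(1, 4, 1)·P⁻¹ = [[1, 0, 0], [0, 13, -18], [0, 6, -8]].
The requested entry is -18.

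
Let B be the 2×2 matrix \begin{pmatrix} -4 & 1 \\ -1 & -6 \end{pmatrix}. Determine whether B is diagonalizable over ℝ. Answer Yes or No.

No

Characteristic polynomial: p(r) = r^2 + 10r + 25 = (r + 5)^2.
r = -5 has algebraic multiplicity 2; rank(B + 5I) = 1, so geometric multiplicity = 1.
Geometric multiplicity < algebraic multiplicity, so B is not diagonalizable.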